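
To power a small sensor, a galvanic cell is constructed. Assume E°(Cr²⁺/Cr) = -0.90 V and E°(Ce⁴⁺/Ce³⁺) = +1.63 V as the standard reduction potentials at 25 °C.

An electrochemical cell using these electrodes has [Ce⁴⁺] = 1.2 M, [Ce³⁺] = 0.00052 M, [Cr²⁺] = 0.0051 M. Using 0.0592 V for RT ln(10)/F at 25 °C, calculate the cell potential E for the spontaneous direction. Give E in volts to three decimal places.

+2.797 V

Ce⁴⁺/Ce³⁺ is the cathode (higher E°), Cr²⁺/Cr the anode: E°cell = +1.63 − (-0.90) = +2.53 V, n = 2.
Overall: 2 Ce⁴⁺(aq) + Cr(s) → 2 Ce³⁺(aq) + Cr²⁺(aq)
Q = [Ce³⁺]^2·[Cr²⁺] / ([Ce⁴⁺]^2); log Q = -9.019.
E = E° − (0.0592/n) log Q = +2.53 − (0.0592/2)(-9.019) = +2.797 V.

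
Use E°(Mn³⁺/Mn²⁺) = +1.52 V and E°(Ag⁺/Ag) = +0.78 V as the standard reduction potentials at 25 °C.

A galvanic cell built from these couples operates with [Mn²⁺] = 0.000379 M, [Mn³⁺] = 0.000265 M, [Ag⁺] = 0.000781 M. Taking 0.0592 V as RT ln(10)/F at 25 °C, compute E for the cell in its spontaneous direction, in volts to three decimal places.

+0.915 V

Mn³⁺/Mn²⁺ is the cathode (higher E°), Ag⁺/Ag the anode: E°cell = +1.52 − (+0.78) = +0.74 V, n = 1.
Overall: Mn³⁺(aq) + Ag(s) → Mn²⁺(aq) + Ag⁺(aq)
Q = [Mn²⁺]·[Ag⁺] / ([Mn³⁺]); log Q = -2.952.
E = E° − (0.0592/n) log Q = +0.74 − (0.0592/1)(-2.952) = +0.915 V.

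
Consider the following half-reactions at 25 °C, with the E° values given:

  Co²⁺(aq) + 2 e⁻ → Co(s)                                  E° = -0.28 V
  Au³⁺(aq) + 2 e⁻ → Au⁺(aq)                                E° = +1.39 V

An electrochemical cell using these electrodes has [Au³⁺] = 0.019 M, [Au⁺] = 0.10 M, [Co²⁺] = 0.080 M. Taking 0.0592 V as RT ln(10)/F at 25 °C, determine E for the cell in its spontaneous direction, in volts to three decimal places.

+1.681 V

Au³⁺/Au⁺ is the cathode (higher E°), Co²⁺/Co the anode: E°cell = +1.39 − (-0.28) = +1.67 V, n = 2.
Overall: Au³⁺(aq) + Co(s) → Au⁺(aq) + Co²⁺(aq)
Q = [Au⁺]·[Co²⁺] / ([Au³⁺]); log Q = -0.376.
E = E° − (0.0592/n) log Q = +1.67 − (0.0592/2)(-0.376) = +1.681 V.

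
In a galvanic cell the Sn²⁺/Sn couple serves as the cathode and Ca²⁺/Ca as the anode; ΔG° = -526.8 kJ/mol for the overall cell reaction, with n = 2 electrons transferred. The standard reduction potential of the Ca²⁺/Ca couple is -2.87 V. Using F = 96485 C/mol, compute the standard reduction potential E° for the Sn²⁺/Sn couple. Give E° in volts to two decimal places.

-0.14 V

E°cell = −ΔG°/(nF) = −(-526.8×10³)/((2)(96485)) = +2.730 V.
Since Sn²⁺/Sn is the cathode and Ca²⁺/Ca the anode, E°cell = E°(Sn²⁺/Sn) − E°(Ca²⁺/Ca).
So E°(Sn²⁺/Sn) = E°cell + E°(Ca²⁺/Ca) = +2.730 + (-2.87) = -0.14 V.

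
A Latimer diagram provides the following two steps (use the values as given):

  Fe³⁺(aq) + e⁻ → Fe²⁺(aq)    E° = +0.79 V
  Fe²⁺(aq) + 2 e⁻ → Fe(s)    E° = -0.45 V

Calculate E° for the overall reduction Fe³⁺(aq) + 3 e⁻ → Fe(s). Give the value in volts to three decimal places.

Standard free energies of sequential steps add: ΔG°₃ = ΔG°₁ + ΔG°₂, so n₃E°₃ = n₁E°₁ + n₂E°₂.
E°₃ = (1×+0.79 + 2×-0.45) / 3 = (-0.110) / 3 = -0.037 V.
E° values themselves are not directly additive — weighting by electron count is essential.

-0.037 V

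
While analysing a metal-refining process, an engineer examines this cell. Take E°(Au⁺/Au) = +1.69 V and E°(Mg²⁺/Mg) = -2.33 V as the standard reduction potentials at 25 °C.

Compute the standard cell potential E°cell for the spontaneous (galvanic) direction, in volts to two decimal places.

The Au⁺/Au couple has the higher reduction potential, so it is the cathode; Mg²⁺/Mg is oxidised at the anode.
E°cell = E°(cathode) − E°(anode) = (+1.69) − (-2.33) = +4.02 V.
Since E°cell > 0, the reaction is spontaneous under standard conditions.

+4.02 V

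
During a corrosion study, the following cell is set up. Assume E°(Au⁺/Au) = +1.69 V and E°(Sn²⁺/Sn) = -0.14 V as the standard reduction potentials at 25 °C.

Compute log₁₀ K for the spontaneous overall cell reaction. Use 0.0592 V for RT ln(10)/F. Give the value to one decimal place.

Cathode: Au⁺/Au; anode: Sn²⁺/Sn. E°cell = +1.83 V, n = 2.
log K = nE°cell / 0.0592 = (2)(+1.83) / 0.0592 = 61.8.

61.8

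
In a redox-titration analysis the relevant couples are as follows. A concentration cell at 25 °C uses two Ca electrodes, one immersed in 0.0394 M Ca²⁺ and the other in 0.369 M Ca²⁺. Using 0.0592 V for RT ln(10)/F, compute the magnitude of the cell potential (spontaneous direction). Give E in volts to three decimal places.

+0.029 V

For a concentration cell E°cell = 0. The 0.369 M side is the cathode (reduction is favoured where [Ca²⁺] is higher).
With n = 2, E = −(0.0592/2) log([Ca²⁺]ₐₙ/[Ca²⁺]꜀ₐₜ) = −(0.0592/2) log(0.0394/0.369) = −(0.0592/2)(-0.972) = +0.029 V.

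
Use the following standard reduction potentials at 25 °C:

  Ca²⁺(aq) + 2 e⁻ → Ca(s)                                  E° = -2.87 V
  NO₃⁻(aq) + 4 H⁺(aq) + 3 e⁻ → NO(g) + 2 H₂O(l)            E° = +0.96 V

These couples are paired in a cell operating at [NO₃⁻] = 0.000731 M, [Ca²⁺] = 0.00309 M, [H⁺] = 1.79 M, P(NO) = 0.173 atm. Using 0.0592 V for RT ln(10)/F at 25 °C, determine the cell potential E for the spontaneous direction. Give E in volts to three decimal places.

+3.877 V

NO₃⁻/NO is the cathode (higher E°), Ca²⁺/Ca the anode: E°cell = +0.96 − (-2.87) = +3.83 V, n = 6.
Overall: 2 NO₃⁻(aq) + 8 H⁺(aq) + 3 Ca(s) → 2 NO(g) + 4 H₂O(l) + 3 Ca²⁺(aq)
Q = P(NO)^2·[Ca²⁺]^3 / ([NO₃⁻]^2·[H⁺]^8); log Q = -4.805.
E = E° − (0.0592/n) log Q = +3.83 − (0.0592/6)(-4.805) = +3.877 V.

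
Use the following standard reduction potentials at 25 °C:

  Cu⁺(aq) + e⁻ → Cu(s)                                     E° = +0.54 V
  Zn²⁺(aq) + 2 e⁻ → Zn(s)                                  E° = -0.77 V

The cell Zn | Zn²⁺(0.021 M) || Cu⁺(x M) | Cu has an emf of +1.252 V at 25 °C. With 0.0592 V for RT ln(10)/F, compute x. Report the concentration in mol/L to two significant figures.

Cu⁺/Cu is the cathode, Zn²⁺/Zn the anode: E°cell = +1.31 V, n = 2.
Overall reaction: 2 Cu⁺(aq) + Zn(s) → 2 Cu(s) + Zn²⁺(aq); Q = [Zn²⁺]^1/[Cu⁺]^2.
From E = E° − (0.0592/n) log Q: log Q = (E° − E)·n/0.0592 = (+1.31 − (+1.252))·2/0.0592 = 1.9595.
So 2·log[Cu⁺] = 1·log(0.021) − log Q = -1.6778 − (1.9595) = -3.6373; log[Cu⁺] = -3.6373 / 2 = -1.8187; [Cu⁺] = 10^(-1.8187) ≈ 0.015 M.

0.015 M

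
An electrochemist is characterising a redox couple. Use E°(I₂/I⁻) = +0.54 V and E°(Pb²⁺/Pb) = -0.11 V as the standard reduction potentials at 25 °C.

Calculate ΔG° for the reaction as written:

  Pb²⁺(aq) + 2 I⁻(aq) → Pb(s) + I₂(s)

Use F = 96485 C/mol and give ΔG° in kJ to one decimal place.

As written, Pb²⁺/Pb is reduced (cathode) and I₂/I⁻ is oxidised (anode), so E°cell = (-0.11) − (+0.54) = -0.65 V.
Balancing electrons gives n = 2.
ΔG° = −nFE° = −(2)(96485)(-0.65) = 125,430 J = +125.4 kJ.

+125.4 kJ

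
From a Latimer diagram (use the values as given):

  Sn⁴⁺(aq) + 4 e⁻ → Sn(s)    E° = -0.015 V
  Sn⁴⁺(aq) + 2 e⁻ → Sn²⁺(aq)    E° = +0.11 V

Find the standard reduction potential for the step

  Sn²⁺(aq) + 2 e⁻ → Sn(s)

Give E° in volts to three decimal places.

-0.140 V

Sequential free energies add, so n₃E°₃ = n₁E°₁ + n₂E°₂.
With n₃ = 4, and the known step contributing 2×(+0.11) V, the unknown satisfies 2·E° = 4×(-0.015) − 2×(+0.11) = -0.280.
E° = -0.280 / 2 = -0.140 V.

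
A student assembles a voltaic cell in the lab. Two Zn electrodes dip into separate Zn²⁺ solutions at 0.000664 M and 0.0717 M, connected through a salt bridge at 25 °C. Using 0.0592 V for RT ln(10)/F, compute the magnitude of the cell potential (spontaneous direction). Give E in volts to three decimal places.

For a concentration cell E°cell = 0. The 0.0717 M side is the cathode (reduction is favoured where [Zn²⁺] is higher).
With n = 2, E = −(0.0592/2) log([Zn²⁺]ₐₙ/[Zn²⁺]꜀ₐₜ) = −(0.0592/2) log(0.000664/0.0717) = −(0.0592/2)(-2.033) = +0.060 V.

+0.060 V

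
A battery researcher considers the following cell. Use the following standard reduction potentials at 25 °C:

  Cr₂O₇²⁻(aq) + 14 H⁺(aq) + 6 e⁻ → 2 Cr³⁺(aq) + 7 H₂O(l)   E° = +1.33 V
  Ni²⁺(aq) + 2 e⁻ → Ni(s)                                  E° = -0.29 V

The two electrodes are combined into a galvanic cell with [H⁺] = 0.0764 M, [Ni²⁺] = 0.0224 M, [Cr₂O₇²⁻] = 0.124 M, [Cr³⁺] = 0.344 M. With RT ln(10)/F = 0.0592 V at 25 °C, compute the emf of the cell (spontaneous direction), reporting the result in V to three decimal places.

Cr₂O₇²⁻/Cr³⁺ is the cathode (higher E°), Ni²⁺/Ni the anode: E°cell = +1.33 − (-0.29) = +1.62 V, n = 6.
Overall: Cr₂O₇²⁻(aq) + 14 H⁺(aq) + 3 Ni(s) → 2 Cr³⁺(aq) + 7 H₂O(l) + 3 Ni²⁺(aq)
Q = [Cr³⁺]^2·[Ni²⁺]^3 / ([Cr₂O₇²⁻]·[H⁺]^14); log Q = 10.667.
E = E° − (0.0592/n) log Q = +1.62 − (0.0592/6)(10.667) = +1.515 V.

+1.515 V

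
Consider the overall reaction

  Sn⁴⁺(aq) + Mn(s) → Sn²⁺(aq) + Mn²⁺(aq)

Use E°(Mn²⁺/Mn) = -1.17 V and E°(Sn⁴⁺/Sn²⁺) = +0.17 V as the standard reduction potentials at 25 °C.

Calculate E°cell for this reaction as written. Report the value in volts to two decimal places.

+1.34 V

The Sn⁴⁺/Sn²⁺ couple has the higher reduction potential, so it is the cathode; Mn²⁺/Mn is oxidised at the anode.
E°cell = E°(cathode) − E°(anode) = (+0.17) − (-1.17) = +1.34 V.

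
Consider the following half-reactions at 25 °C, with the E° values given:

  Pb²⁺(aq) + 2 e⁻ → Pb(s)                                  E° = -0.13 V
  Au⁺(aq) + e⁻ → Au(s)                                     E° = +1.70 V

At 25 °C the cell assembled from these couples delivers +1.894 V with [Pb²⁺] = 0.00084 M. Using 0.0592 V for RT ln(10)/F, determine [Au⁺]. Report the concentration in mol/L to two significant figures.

0.35 M

Au⁺/Au is the cathode, Pb²⁺/Pb the anode: E°cell = +1.83 V, n = 2.
Overall reaction: 2 Au⁺(aq) + Pb(s) → 2 Au(s) + Pb²⁺(aq); Q = [Pb²⁺]^1/[Au⁺]^2.
From E = E° − (0.0592/n) log Q: log Q = (E° − E)·n/0.0592 = (+1.83 − (+1.894))·2/0.0592 = -2.1622.
So 2·log[Au⁺] = 1·log(0.00084) − log Q = -3.0757 − (-2.1622) = -0.9135; log[Au⁺] = -0.9135 / 2 = -0.4567; [Au⁺] = 10^(-0.4567) ≈ 0.35 M.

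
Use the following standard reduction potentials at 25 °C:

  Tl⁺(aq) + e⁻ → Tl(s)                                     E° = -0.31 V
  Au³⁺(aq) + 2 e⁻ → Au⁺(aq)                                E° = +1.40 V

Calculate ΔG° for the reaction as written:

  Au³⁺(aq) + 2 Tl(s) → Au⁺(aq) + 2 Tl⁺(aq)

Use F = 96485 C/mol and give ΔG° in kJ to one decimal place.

As written, Au³⁺/Au⁺ is reduced (cathode) and Tl⁺/Tl is oxidised (anode), so E°cell = (+1.40) − (-0.31) = +1.71 V.
Balancing electrons gives n = 2.
ΔG° = −nFE° = −(2)(96485)(+1.71) = -329,979 J = -330.0 kJ.

-330.0 kJ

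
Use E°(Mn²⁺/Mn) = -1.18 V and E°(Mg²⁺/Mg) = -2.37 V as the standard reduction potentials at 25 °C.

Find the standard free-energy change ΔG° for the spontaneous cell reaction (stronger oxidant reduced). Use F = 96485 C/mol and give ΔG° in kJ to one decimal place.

Mn²⁺/Mn (E° = -1.18 V) is the cathode; Mg²⁺/Mg (E° = -2.37 V) is the anode, so E°cell = +1.19 V.
Balancing electrons gives n = 2 (lcm of 2 and 2).
ΔG° = −nFE° = −(2)(96485)(+1.19) = -229,634 J = -229.6 kJ.

-229.6 kJ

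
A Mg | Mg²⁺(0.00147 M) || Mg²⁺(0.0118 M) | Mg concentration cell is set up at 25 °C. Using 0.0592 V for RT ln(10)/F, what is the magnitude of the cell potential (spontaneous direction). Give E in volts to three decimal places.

For a concentration cell E°cell = 0. The 0.0118 M side is the cathode (reduction is favoured where [Mg²⁺] is higher).
With n = 2, E = −(0.0592/2) log([Mg²⁺]ₐₙ/[Mg²⁺]꜀ₐₜ) = −(0.0592/2) log(0.00147/0.0118) = −(0.0592/2)(-0.905) = +0.027 V.

+0.027 V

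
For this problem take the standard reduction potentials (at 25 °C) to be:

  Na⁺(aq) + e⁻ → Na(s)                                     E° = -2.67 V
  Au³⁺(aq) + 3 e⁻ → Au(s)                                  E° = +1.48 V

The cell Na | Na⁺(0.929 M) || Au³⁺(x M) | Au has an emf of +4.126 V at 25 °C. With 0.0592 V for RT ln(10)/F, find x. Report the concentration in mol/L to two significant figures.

0.049 M

Au³⁺/Au is the cathode, Na⁺/Na the anode: E°cell = +4.15 V, n = 3.
Overall reaction: Au³⁺(aq) + 3 Na(s) → Au(s) + 3 Na⁺(aq); Q = [Na⁺]^3/[Au³⁺]^1.
From E = E° − (0.0592/n) log Q: log Q = (E° − E)·n/0.0592 = (+4.15 − (+4.126))·3/0.0592 = 1.2162.
So 1·log[Au³⁺] = 3·log(0.929) − log Q = -0.0960 − (1.2162) = -1.3122; [Au³⁺] = 10^(-1.3122) ≈ 0.049 M.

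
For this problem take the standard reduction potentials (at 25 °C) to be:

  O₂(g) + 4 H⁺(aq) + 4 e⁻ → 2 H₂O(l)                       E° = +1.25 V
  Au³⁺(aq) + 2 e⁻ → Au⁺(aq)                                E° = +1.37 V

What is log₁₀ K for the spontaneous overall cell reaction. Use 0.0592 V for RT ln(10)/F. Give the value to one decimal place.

8.1

Cathode: Au³⁺/Au⁺; anode: O₂/H₂O. E°cell = +0.12 V, n = 4.
log K = nE°cell / 0.0592 = (4)(+0.12) / 0.0592 = 8.1.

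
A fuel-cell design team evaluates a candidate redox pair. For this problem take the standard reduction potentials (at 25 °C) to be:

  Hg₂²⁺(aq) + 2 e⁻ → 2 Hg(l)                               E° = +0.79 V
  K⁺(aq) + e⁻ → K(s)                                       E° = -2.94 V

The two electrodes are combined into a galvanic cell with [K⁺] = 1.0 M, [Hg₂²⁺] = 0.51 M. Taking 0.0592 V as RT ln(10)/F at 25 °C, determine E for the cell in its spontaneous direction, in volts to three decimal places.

+3.721 V

Hg₂²⁺/Hg is the cathode (higher E°), K⁺/K the anode: E°cell = +0.79 − (-2.94) = +3.73 V, n = 2.
Overall: Hg₂²⁺(aq) + 2 K(s) → 2 Hg(l) + 2 K⁺(aq)
Q = [K⁺]^2 / ([Hg₂²⁺]); log Q = 0.292.
E = E° − (0.0592/n) log Q = +3.73 − (0.0592/2)(0.292) = +3.721 V.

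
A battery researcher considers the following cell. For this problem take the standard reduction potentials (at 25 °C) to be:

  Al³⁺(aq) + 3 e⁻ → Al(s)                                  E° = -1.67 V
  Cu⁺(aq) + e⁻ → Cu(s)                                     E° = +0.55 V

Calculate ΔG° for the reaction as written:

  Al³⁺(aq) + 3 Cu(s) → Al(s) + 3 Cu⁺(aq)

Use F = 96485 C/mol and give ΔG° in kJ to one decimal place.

+642.6 kJ

As written, Al³⁺/Al is reduced (cathode) and Cu⁺/Cu is oxidised (anode), so E°cell = (-1.67) − (+0.55) = -2.22 V.
Balancing electrons gives n = 3.
ΔG° = −nFE° = −(3)(96485)(-2.22) = 642,590 J = +642.6 kJ.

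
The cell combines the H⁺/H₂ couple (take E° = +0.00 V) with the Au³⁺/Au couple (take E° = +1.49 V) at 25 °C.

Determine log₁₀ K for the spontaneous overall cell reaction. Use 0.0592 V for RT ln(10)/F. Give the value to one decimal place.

151.0

Cathode: Au³⁺/Au; anode: H⁺/H₂. E°cell = +1.49 V, n = 6.
log K = nE°cell / 0.0592 = (6)(+1.49) / 0.0592 = 151.0.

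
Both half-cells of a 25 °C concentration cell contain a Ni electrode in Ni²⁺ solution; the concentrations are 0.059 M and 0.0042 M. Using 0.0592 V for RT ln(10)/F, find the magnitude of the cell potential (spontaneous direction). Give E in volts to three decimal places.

+0.034 V

For a concentration cell E°cell = 0. The 0.059 M side is the cathode (reduction is favoured where [Ni²⁺] is higher).
With n = 2, E = −(0.0592/2) log([Ni²⁺]ₐₙ/[Ni²⁺]꜀ₐₜ) = −(0.0592/2) log(0.0042/0.059) = −(0.0592/2)(-1.148) = +0.034 V.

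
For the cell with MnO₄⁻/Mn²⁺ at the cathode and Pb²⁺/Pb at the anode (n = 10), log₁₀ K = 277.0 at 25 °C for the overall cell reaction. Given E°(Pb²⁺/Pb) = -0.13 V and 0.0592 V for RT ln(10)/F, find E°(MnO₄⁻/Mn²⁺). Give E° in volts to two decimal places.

+1.51 V

E°cell = (0.0592/n)·log K = (0.0592/10)(277.0) = +1.640 V.
Since MnO₄⁻/Mn²⁺ is the cathode and Pb²⁺/Pb the anode, E°cell = E°(MnO₄⁻/Mn²⁺) − E°(Pb²⁺/Pb).
So E°(MnO₄⁻/Mn²⁺) = E°cell + E°(Pb²⁺/Pb) = +1.640 + (-0.13) = +1.51 V.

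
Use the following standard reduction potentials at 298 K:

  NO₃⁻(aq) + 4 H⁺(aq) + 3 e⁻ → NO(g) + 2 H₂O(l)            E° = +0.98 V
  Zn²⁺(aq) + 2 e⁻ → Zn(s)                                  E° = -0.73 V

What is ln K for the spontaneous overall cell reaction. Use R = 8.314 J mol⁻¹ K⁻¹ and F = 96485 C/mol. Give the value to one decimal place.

Cathode: NO₃⁻/NO; anode: Zn²⁺/Zn. E°cell = (+0.98) − (-0.73) = +1.71 V, with n = 6.
ΔG° = −nFE° = −RT ln K, so ln K = nFE°/(RT) = (6)(96485)(+1.71) / ((8.314)(298)) = 399.559.

399.6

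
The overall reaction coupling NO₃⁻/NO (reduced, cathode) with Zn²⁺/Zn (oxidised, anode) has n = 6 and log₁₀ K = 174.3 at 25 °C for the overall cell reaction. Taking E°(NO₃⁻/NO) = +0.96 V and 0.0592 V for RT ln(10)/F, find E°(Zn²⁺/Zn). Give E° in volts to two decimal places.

-0.76 V

E°cell = (0.0592/n)·log K = (0.0592/6)(174.3) = +1.720 V.
Since NO₃⁻/NO is the cathode and Zn²⁺/Zn the anode, E°cell = E°(NO₃⁻/NO) − E°(Zn²⁺/Zn).
So E°(Zn²⁺/Zn) = E°(NO₃⁻/NO) − E°cell = (+0.96) − (+1.720) = -0.76 V.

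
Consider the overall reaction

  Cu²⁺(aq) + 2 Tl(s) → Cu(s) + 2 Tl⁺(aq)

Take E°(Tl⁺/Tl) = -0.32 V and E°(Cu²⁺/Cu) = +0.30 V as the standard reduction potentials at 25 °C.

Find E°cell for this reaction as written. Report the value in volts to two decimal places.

+0.62 V

The Cu²⁺/Cu couple has the higher reduction potential, so it is the cathode; Tl⁺/Tl is oxidised at the anode.
E°cell = E°(cathode) − E°(anode) = (+0.30) − (-0.32) = +0.62 V.
Since E°cell > 0, the reaction is spontaneous under standard conditions.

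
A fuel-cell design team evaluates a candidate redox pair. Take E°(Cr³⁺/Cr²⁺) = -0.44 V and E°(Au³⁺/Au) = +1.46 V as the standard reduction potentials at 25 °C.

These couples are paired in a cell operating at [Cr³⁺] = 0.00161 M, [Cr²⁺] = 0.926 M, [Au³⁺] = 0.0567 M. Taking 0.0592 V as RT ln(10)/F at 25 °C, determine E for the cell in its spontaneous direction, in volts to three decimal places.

+2.039 V

Au³⁺/Au is the cathode (higher E°), Cr³⁺/Cr²⁺ the anode: E°cell = +1.46 − (-0.44) = +1.90 V, n = 3.
Overall: Au³⁺(aq) + 3 Cr²⁺(aq) → Au(s) + 3 Cr³⁺(aq)
Q = [Cr³⁺]^3 / ([Au³⁺]·[Cr²⁺]^3); log Q = -7.033.
E = E° − (0.0592/n) log Q = +1.90 − (0.0592/3)(-7.033) = +2.039 V.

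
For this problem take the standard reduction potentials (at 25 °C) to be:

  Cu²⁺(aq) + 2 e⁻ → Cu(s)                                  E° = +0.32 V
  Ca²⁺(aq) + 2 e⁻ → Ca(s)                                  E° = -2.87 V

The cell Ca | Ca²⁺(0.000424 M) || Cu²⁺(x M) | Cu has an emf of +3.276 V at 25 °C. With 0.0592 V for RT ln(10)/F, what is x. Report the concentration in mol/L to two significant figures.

0.34 M

Cu²⁺/Cu is the cathode, Ca²⁺/Ca the anode: E°cell = +3.19 V, n = 2.
Overall reaction: Cu²⁺(aq) + Ca(s) → Cu(s) + Ca²⁺(aq); Q = [Ca²⁺]^1/[Cu²⁺]^1.
From E = E° − (0.0592/n) log Q: log Q = (E° − E)·n/0.0592 = (+3.19 − (+3.276))·2/0.0592 = -2.9054.
So 1·log[Cu²⁺] = 1·log(0.000424) − log Q = -3.3726 − (-2.9054) = -0.4672; [Cu²⁺] = 10^(-0.4672) ≈ 0.34 M.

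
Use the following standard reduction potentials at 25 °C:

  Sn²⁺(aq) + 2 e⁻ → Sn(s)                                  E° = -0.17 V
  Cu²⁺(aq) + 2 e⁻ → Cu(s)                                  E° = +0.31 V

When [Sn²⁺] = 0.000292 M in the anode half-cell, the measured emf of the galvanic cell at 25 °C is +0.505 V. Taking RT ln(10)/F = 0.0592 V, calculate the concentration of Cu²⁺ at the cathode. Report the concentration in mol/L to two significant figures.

Cu²⁺/Cu is the cathode, Sn²⁺/Sn the anode: E°cell = +0.48 V, n = 2.
Overall reaction: Cu²⁺(aq) + Sn(s) → Cu(s) + Sn²⁺(aq); Q = [Sn²⁺]^1/[Cu²⁺]^1.
From E = E° − (0.0592/n) log Q: log Q = (E° − E)·n/0.0592 = (+0.48 − (+0.505))·2/0.0592 = -0.8446.
So 1·log[Cu²⁺] = 1·log(0.000292) − log Q = -3.5346 − (-0.8446) = -2.6900; [Cu²⁺] = 10^(-2.6900) ≈ 0.0020 M.

0.0020 M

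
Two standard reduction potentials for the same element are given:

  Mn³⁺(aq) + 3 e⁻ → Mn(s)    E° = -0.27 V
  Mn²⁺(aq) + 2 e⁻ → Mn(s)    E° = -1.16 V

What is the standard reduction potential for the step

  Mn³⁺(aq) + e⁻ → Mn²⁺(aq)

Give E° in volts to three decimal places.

Sequential free energies add, so n₃E°₃ = n₁E°₁ + n₂E°₂.
With n₃ = 3, and the known step contributing 2×(-1.16) V, the unknown satisfies 1·E° = 3×(-0.27) − 2×(-1.16) = +1.510.
E° = +1.510 / 1 = +1.510 V.

+1.510 V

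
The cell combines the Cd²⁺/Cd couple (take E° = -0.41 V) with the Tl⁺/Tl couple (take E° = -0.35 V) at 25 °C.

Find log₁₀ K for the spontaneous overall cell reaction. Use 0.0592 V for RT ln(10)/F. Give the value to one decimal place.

Cathode: Tl⁺/Tl; anode: Cd²⁺/Cd. E°cell = +0.06 V, n = 2.
log K = nE°cell / 0.0592 = (2)(+0.06) / 0.0592 = 2.0.

2.0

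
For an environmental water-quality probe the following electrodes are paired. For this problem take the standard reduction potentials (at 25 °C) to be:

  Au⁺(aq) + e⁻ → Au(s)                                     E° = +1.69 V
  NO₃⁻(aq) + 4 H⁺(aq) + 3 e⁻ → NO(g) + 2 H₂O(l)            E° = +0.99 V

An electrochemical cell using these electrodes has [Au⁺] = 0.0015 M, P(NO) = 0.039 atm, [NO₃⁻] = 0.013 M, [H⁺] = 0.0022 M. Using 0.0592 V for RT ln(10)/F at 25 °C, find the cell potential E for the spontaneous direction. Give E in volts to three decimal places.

+0.752 V

Au⁺/Au is the cathode (higher E°), NO₃⁻/NO the anode: E°cell = +1.69 − (+0.99) = +0.70 V, n = 3.
Overall: 3 Au⁺(aq) + NO(g) + 2 H₂O(l) → 3 Au(s) + NO₃⁻(aq) + 4 H⁺(aq)
Q = [NO₃⁻]·[H⁺]^4 / ([Au⁺]^3·P(NO)); log Q = -2.636.
E = E° − (0.0592/n) log Q = +0.70 − (0.0592/3)(-2.636) = +0.752 V.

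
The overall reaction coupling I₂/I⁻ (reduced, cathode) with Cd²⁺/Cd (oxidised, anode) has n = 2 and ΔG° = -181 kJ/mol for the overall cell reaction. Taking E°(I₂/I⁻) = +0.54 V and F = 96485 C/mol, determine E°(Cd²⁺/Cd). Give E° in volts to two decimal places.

E°cell = −ΔG°/(nF) = −(-181×10³)/((2)(96485)) = +0.938 V.
Since I₂/I⁻ is the cathode and Cd²⁺/Cd the anode, E°cell = E°(I₂/I⁻) − E°(Cd²⁺/Cd).
So E°(Cd²⁺/Cd) = E°(I₂/I⁻) − E°cell = (+0.54) − (+0.938) = -0.40 V.

-0.40 V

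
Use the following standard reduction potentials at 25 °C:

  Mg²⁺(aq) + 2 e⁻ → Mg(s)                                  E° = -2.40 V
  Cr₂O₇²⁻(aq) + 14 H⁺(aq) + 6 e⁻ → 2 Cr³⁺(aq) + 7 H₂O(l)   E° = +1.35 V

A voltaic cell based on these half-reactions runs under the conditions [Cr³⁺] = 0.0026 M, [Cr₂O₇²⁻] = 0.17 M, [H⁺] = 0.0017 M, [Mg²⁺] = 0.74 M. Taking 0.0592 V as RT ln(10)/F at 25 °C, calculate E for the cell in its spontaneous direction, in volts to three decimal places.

Cr₂O₇²⁻/Cr³⁺ is the cathode (higher E°), Mg²⁺/Mg the anode: E°cell = +1.35 − (-2.40) = +3.75 V, n = 6.
Overall: Cr₂O₇²⁻(aq) + 14 H⁺(aq) + 3 Mg(s) → 2 Cr³⁺(aq) + 7 H₂O(l) + 3 Mg²⁺(aq)
Q = [Cr³⁺]^2·[Mg²⁺]^3 / ([Cr₂O₇²⁻]·[H⁺]^14); log Q = 33.981.
E = E° − (0.0592/n) log Q = +3.75 − (0.0592/6)(33.981) = +3.415 V.

+3.415 V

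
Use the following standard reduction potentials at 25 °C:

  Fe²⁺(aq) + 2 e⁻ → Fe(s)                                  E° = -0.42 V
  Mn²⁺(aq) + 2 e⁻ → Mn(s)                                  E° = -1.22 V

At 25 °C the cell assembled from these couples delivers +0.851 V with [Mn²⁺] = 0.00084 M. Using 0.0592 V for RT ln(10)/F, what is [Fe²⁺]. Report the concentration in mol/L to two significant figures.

Fe²⁺/Fe is the cathode, Mn²⁺/Mn the anode: E°cell = +0.80 V, n = 2.
Overall reaction: Fe²⁺(aq) + Mn(s) → Fe(s) + Mn²⁺(aq); Q = [Mn²⁺]^1/[Fe²⁺]^1.
From E = E° − (0.0592/n) log Q: log Q = (E° − E)·n/0.0592 = (+0.80 − (+0.851))·2/0.0592 = -1.7230.
So 1·log[Fe²⁺] = 1·log(0.00084) − log Q = -3.0757 − (-1.7230) = -1.3527; [Fe²⁺] = 10^(-1.3527) ≈ 0.044 M.

0.044 M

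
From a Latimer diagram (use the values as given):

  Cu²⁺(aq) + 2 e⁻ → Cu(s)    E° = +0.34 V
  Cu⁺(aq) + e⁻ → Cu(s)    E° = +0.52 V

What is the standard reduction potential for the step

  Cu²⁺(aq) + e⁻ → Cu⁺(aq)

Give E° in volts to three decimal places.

Sequential free energies add, so n₃E°₃ = n₁E°₁ + n₂E°₂.
With n₃ = 2, and the known step contributing 1×(+0.52) V, the unknown satisfies 1·E° = 2×(+0.34) − 1×(+0.52) = +0.160.
E° = +0.160 / 1 = +0.160 V.

+0.160 V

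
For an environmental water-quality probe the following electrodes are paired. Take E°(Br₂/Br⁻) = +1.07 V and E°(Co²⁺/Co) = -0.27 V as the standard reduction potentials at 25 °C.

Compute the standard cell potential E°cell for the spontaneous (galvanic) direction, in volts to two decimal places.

+1.34 V

The Br₂/Br⁻ couple has the higher reduction potential, so it is the cathode; Co²⁺/Co is oxidised at the anode.
E°cell = E°(cathode) − E°(anode) = (+1.07) − (-0.27) = +1.34 V.
Since E°cell > 0, the reaction is spontaneous under standard conditions.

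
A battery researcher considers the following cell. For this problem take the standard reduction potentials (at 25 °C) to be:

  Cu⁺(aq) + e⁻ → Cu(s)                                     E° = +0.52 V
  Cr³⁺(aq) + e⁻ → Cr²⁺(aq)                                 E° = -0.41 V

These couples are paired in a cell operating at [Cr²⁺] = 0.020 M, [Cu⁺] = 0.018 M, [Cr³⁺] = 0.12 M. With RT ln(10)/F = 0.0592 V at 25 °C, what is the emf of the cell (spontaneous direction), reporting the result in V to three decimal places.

+0.781 V

Cu⁺/Cu is the cathode (higher E°), Cr³⁺/Cr²⁺ the anode: E°cell = +0.52 − (-0.41) = +0.93 V, n = 1.
Overall: Cu⁺(aq) + Cr²⁺(aq) → Cu(s) + Cr³⁺(aq)
Q = [Cr³⁺] / ([Cu⁺]·[Cr²⁺]); log Q = 2.523.
E = E° − (0.0592/n) log Q = +0.93 − (0.0592/1)(2.523) = +0.781 V.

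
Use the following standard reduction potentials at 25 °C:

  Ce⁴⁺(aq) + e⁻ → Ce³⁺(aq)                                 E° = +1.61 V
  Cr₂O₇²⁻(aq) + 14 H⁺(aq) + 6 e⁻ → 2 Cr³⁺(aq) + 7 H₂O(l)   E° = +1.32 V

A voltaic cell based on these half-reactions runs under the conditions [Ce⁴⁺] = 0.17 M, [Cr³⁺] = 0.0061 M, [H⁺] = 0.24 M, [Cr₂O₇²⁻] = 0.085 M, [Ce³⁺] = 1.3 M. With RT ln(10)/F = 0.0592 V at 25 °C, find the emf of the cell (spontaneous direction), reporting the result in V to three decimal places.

+0.290 V

Ce⁴⁺/Ce³⁺ is the cathode (higher E°), Cr₂O₇²⁻/Cr³⁺ the anode: E°cell = +1.61 − (+1.32) = +0.29 V, n = 6.
Overall: 6 Ce⁴⁺(aq) + 2 Cr³⁺(aq) + 7 H₂O(l) → 6 Ce³⁺(aq) + Cr₂O₇²⁻(aq) + 14 H⁺(aq)
Q = [Ce³⁺]^6·[Cr₂O₇²⁻]·[H⁺]^14 / ([Ce⁴⁺]^6·[Cr³⁺]^2); log Q = -0.017.
E = E° − (0.0592/n) log Q = +0.29 − (0.0592/6)(-0.017) = +0.290 V.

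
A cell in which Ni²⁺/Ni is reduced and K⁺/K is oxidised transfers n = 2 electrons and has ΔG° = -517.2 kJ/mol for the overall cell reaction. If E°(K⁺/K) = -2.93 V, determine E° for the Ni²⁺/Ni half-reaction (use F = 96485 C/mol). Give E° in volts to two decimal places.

E°cell = −ΔG°/(nF) = −(-517.2×10³)/((2)(96485)) = +2.680 V.
Since Ni²⁺/Ni is the cathode and K⁺/K the anode, E°cell = E°(Ni²⁺/Ni) − E°(K⁺/K).
So E°(Ni²⁺/Ni) = E°cell + E°(K⁺/K) = +2.680 + (-2.93) = -0.25 V.

-0.25 V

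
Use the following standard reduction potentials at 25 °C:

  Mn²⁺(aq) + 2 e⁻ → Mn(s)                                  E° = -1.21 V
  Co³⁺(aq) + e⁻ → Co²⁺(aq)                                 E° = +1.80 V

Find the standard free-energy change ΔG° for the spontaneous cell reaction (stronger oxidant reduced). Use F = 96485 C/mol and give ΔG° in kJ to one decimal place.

-580.8 kJ

Co³⁺/Co²⁺ (E° = +1.80 V) is the cathode; Mn²⁺/Mn (E° = -1.21 V) is the anode, so E°cell = +3.01 V.
Balancing electrons gives n = 2 (lcm of 1 and 2).
ΔG° = −nFE° = −(2)(96485)(+3.01) = -580,840 J = -580.8 kJ.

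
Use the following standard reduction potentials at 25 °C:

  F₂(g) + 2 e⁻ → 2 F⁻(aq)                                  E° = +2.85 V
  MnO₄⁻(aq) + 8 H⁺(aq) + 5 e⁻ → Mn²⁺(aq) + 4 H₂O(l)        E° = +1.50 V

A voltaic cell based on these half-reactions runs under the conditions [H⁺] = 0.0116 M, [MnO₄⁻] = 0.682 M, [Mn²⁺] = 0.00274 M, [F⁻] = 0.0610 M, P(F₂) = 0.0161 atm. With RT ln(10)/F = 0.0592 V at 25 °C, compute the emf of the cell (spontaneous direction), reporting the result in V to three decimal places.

+1.524 V

F₂/F⁻ is the cathode (higher E°), MnO₄⁻/Mn²⁺ the anode: E°cell = +2.85 − (+1.50) = +1.35 V, n = 10.
Overall: 5 F₂(g) + 2 Mn²⁺(aq) + 8 H₂O(l) → 10 F⁻(aq) + 2 MnO₄⁻(aq) + 16 H⁺(aq)
Q = [F⁻]^10·[MnO₄⁻]^2·[H⁺]^16 / (P(F₂)^5·[Mn²⁺]^2); log Q = -29.357.
E = E° − (0.0592/n) log Q = +1.35 − (0.0592/10)(-29.357) = +1.524 V.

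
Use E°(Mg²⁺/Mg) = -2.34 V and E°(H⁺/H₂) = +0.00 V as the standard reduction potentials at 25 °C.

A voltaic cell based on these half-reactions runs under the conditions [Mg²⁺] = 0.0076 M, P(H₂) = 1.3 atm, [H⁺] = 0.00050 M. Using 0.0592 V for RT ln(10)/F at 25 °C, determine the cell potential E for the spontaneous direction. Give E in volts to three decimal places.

H⁺/H₂ is the cathode (higher E°), Mg²⁺/Mg the anode: E°cell = +0.00 − (-2.34) = +2.34 V, n = 2.
Overall: 2 H⁺(aq) + Mg(s) → H₂(g) + Mg²⁺(aq)
Q = P(H₂)·[Mg²⁺] / ([H⁺]^2); log Q = 4.597.
E = E° − (0.0592/n) log Q = +2.34 − (0.0592/2)(4.597) = +2.204 V.

+2.204 V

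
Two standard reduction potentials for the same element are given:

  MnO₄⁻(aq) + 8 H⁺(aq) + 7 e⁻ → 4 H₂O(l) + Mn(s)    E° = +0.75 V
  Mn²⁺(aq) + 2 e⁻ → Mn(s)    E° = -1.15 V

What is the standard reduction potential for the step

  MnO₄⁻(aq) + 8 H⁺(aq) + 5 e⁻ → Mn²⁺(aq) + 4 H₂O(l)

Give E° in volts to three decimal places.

Sequential free energies add, so n₃E°₃ = n₁E°₁ + n₂E°₂.
With n₃ = 7, and the known step contributing 2×(-1.15) V, the unknown satisfies 5·E° = 7×(+0.75) − 2×(-1.15) = +7.550.
E° = +7.550 / 5 = +1.510 V.

+1.510 V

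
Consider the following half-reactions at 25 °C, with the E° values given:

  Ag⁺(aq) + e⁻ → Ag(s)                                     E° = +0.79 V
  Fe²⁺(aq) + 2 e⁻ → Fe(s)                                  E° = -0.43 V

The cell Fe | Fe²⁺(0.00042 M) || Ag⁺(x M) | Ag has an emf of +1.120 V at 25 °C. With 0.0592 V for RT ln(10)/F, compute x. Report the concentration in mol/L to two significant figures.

Ag⁺/Ag is the cathode, Fe²⁺/Fe the anode: E°cell = +1.22 V, n = 2.
Overall reaction: 2 Ag⁺(aq) + Fe(s) → 2 Ag(s) + Fe²⁺(aq); Q = [Fe²⁺]^1/[Ag⁺]^2.
From E = E° − (0.0592/n) log Q: log Q = (E° − E)·n/0.0592 = (+1.22 − (+1.120))·2/0.0592 = 3.3784.
So 2·log[Ag⁺] = 1·log(0.00042) − log Q = -3.3768 − (3.3784) = -6.7552; log[Ag⁺] = -6.7552 / 2 = -3.3776; [Ag⁺] = 10^(-3.3776) ≈ 0.00042 M.

0.00042 M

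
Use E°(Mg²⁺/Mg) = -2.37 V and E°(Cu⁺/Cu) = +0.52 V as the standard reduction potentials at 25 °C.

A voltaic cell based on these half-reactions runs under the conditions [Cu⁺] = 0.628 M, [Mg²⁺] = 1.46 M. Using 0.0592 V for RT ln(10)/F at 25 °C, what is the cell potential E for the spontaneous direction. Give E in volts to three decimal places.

+2.873 V

Cu⁺/Cu is the cathode (higher E°), Mg²⁺/Mg the anode: E°cell = +0.52 − (-2.37) = +2.89 V, n = 2.
Overall: 2 Cu⁺(aq) + Mg(s) → 2 Cu(s) + Mg²⁺(aq)
Q = [Mg²⁺] / ([Cu⁺]^2); log Q = 0.568.
E = E° − (0.0592/n) log Q = +2.89 − (0.0592/2)(0.568) = +2.873 V.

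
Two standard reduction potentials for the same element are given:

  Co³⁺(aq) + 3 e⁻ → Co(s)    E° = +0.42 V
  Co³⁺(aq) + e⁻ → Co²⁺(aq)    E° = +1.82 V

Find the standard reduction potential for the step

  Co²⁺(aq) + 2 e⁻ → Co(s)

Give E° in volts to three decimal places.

Sequential free energies add, so n₃E°₃ = n₁E°₁ + n₂E°₂.
With n₃ = 3, and the known step contributing 1×(+1.82) V, the unknown satisfies 2·E° = 3×(+0.42) − 1×(+1.82) = -0.560.
E° = -0.560 / 2 = -0.280 V.

-0.280 V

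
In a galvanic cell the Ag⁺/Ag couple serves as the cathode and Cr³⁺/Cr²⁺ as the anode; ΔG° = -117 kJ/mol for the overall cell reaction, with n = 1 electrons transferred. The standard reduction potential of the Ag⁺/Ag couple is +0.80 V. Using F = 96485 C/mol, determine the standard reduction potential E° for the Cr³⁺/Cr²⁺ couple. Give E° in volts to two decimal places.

E°cell = −ΔG°/(nF) = −(-117×10³)/((1)(96485)) = +1.213 V.
Since Ag⁺/Ag is the cathode and Cr³⁺/Cr²⁺ the anode, E°cell = E°(Ag⁺/Ag) − E°(Cr³⁺/Cr²⁺).
So E°(Cr³⁺/Cr²⁺) = E°(Ag⁺/Ag) − E°cell = (+0.80) − (+1.213) = -0.41 V.

-0.41 V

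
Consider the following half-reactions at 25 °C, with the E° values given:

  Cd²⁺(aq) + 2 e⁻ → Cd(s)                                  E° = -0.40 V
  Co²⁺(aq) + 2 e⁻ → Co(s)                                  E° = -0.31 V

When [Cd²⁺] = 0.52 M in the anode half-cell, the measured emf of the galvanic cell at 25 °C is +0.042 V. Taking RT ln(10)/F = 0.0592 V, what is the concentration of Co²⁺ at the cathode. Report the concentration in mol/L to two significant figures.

0.012 M

Co²⁺/Co is the cathode, Cd²⁺/Cd the anode: E°cell = +0.09 V, n = 2.
Overall reaction: Co²⁺(aq) + Cd(s) → Co(s) + Cd²⁺(aq); Q = [Cd²⁺]^1/[Co²⁺]^1.
From E = E° − (0.0592/n) log Q: log Q = (E° − E)·n/0.0592 = (+0.09 − (+0.042))·2/0.0592 = 1.6216.
So 1·log[Co²⁺] = 1·log(0.52) − log Q = -0.2840 − (1.6216) = -1.9056; [Co²⁺] = 10^(-1.9056) ≈ 0.012 M.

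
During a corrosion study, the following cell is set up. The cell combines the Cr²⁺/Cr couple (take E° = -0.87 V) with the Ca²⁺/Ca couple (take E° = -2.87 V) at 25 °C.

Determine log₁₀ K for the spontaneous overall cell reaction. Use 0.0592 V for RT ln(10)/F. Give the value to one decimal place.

Cathode: Cr²⁺/Cr; anode: Ca²⁺/Ca. E°cell = +2.00 V, n = 2.
log K = nE°cell / 0.0592 = (2)(+2.00) / 0.0592 = 67.6.

67.6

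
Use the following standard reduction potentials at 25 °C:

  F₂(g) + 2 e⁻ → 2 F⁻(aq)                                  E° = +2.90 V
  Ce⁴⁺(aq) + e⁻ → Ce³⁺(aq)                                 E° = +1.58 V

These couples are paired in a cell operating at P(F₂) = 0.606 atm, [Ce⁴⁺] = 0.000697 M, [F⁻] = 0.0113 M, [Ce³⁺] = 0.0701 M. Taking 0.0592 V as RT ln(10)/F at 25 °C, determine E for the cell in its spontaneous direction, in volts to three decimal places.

F₂/F⁻ is the cathode (higher E°), Ce⁴⁺/Ce³⁺ the anode: E°cell = +2.90 − (+1.58) = +1.32 V, n = 2.
Overall: F₂(g) + 2 Ce³⁺(aq) → 2 F⁻(aq) + 2 Ce⁴⁺(aq)
Q = [F⁻]^2·[Ce⁴⁺]^2 / (P(F₂)·[Ce³⁺]^2); log Q = -7.681.
E = E° − (0.0592/n) log Q = +1.32 − (0.0592/2)(-7.681) = +1.547 V.

+1.547 V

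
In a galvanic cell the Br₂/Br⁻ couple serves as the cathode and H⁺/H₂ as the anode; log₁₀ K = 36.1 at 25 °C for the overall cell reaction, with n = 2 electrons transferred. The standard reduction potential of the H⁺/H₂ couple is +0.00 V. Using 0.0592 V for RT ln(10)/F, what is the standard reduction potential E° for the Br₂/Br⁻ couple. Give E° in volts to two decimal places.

+1.07 V

E°cell = (0.0592/n)·log K = (0.0592/2)(36.1) = +1.069 V.
Since Br₂/Br⁻ is the cathode and H⁺/H₂ the anode, E°cell = E°(Br₂/Br⁻) − E°(H⁺/H₂).
So E°(Br₂/Br⁻) = E°cell + E°(H⁺/H₂) = +1.069 + (+0.00) = +1.07 V.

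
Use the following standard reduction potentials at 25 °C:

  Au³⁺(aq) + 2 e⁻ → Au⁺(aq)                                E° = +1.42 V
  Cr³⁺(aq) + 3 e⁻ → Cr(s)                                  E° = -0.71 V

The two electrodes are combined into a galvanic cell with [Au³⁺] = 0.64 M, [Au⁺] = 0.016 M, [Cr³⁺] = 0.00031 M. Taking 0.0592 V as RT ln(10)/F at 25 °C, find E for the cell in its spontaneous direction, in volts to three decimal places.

+2.247 V

Au³⁺/Au⁺ is the cathode (higher E°), Cr³⁺/Cr the anode: E°cell = +1.42 − (-0.71) = +2.13 V, n = 6.
Overall: 3 Au³⁺(aq) + 2 Cr(s) → 3 Au⁺(aq) + 2 Cr³⁺(aq)
Q = [Au⁺]^3·[Cr³⁺]^2 / ([Au³⁺]^3); log Q = -11.823.
E = E° − (0.0592/n) log Q = +2.13 − (0.0592/6)(-11.823) = +2.247 V.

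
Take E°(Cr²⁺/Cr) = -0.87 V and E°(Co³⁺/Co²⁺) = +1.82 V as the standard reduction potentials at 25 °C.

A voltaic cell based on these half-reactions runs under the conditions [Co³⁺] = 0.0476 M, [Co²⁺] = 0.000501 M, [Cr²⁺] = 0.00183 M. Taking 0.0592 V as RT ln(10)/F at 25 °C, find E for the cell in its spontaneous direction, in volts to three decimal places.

Co³⁺/Co²⁺ is the cathode (higher E°), Cr²⁺/Cr the anode: E°cell = +1.82 − (-0.87) = +2.69 V, n = 2.
Overall: 2 Co³⁺(aq) + Cr(s) → 2 Co²⁺(aq) + Cr²⁺(aq)
Q = [Co²⁺]^2·[Cr²⁺] / ([Co³⁺]^2); log Q = -6.693.
E = E° − (0.0592/n) log Q = +2.69 − (0.0592/2)(-6.693) = +2.888 V.

+2.888 V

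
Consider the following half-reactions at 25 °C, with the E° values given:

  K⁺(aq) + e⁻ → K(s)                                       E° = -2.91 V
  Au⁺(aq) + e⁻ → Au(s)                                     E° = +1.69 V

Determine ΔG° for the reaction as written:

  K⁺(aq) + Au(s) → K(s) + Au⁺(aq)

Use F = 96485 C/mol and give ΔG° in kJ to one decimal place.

As written, K⁺/K is reduced (cathode) and Au⁺/Au is oxidised (anode), so E°cell = (-2.91) − (+1.69) = -4.60 V.
Balancing electrons gives n = 1.
ΔG° = −nFE° = −(1)(96485)(-4.60) = 443,831 J = +443.8 kJ.

+443.8 kJ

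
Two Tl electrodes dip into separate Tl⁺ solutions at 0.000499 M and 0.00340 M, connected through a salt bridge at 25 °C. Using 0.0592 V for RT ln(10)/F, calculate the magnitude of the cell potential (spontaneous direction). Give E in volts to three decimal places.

For a concentration cell E°cell = 0. The 0.00340 M side is the cathode (reduction is favoured where [Tl⁺] is higher).
With n = 1, E = −(0.0592/1) log([Tl⁺]ₐₙ/[Tl⁺]꜀ₐₜ) = −(0.0592/1) log(0.000499/0.0034) = −(0.0592/1)(-0.833) = +0.049 V.

+0.049 V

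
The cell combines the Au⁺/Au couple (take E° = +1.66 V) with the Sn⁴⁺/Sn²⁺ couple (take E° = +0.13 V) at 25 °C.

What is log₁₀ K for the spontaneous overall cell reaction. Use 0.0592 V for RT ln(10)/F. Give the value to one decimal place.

Cathode: Au⁺/Au; anode: Sn⁴⁺/Sn²⁺. E°cell = +1.53 V, n = 2.
log K = nE°cell / 0.0592 = (2)(+1.53) / 0.0592 = 51.7.

51.7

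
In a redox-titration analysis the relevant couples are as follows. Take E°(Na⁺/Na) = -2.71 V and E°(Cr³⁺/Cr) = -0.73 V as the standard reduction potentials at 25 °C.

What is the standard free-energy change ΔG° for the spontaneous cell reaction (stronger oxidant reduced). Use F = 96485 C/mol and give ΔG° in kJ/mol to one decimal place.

Cr³⁺/Cr (E° = -0.73 V) is the cathode; Na⁺/Na (E° = -2.71 V) is the anode, so E°cell = +1.98 V.
Balancing electrons gives n = 3 (lcm of 3 and 1).
ΔG° = −nFE° = −(3)(96485)(+1.98) = -573,121 J = -573.1 kJ/mol.

-573.1 kJ/mol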